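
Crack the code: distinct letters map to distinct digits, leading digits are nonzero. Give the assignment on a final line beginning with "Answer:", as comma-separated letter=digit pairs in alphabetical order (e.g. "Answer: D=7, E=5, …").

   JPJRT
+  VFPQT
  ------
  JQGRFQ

Step 1. [J] the sum has 6 digits but both addends have 5; that extra leading digit J is the final carry, namely 1, so J=1.
Step 2. [col 1: T + T ≡ Q (mod 10)] column 1 (T + T ≡ Q (mod 10), carry-in 0) doesn't pin T yet; pick T=5 and continue. So T=5.
Step 3. [col 1: T + T ≡ Q (mod 10)] from column 1 (T=5, carry-in 0, digits 1,5 already taken and all letters distinct): Q must equal 0. So Q=0.
Step 4. [col 2: R + Q ≡ F (mod 10)] no forcing yet in column 2 (carry-in 1); F=4 is free and consistent — try it. So F=4.
Step 5. [col 2: R + Q ≡ F (mod 10)] column 2: given Q=0, F=4, carry-in 1, and digits 0,1,4,5 already taken and all letters distinct, R+Q≡F (mod 10) forces R=3. So R=3.
Step 6. [col 3: J + P ≡ R (mod 10)] in column 3 we have J+P≡R with carry-in 0; given J=1, R=3 and digits 0,1,3,4,5 already taken and all letters distinct, that pins P to 2, so P=2.
Step 7. [col 4: P + F ≡ G (mod 10)] in column 4 we have P+F≡G with carry-in 0; given P=2, F=4 and digits 0,1,2,3,4,5 already taken and all letters distinct, that pins G to 6. So G=6.
Step 8. [col 5: J + V ≡ Q (mod 10)] from column 5 (J=1, Q=0, carry-in 0, digits 0,1,2,3,4,5,6 already taken and all letters distinct): V must equal 9 ⇒ V=9.

Answer: F=4, G=6, J=1, P=2, Q=0, R=3, T=5, V=9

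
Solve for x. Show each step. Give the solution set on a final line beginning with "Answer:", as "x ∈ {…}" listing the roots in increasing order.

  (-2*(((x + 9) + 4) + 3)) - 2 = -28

Step 1. [(-2*(((x + 9) + 4) + 3)) - 2 = -28] -2 divides every term; factor it out. So factor: (((x + 9) + 4) + 3) + 1 = 14.
Step 2. [(((x + 9) + 4) + 3) + 1 = 14] subtract 1: x sits inside (… + 1). So sub: ((x + 9) + 4) + 3 = 13.
Step 3. [((x + 9) + 4) + 3 = 13] peel the +3: subtract 3 from each side. So sub: (x + 9) + 4 = 10.
Step 4. [(x + 9) + 4 = 10] the outer +4 inverts by subtracting 4 ⇒ sub: x + 9 = 6.
Step 5. [x + 9 = 6] the outer +9 inverts by subtracting 9, so sub: x = -3.

Answer: x ∈ {-3}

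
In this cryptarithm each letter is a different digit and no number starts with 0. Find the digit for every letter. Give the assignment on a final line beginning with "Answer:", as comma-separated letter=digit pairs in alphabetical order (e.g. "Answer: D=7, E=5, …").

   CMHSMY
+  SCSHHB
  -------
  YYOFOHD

Step 1. [col 1: Y + B ≡ D (mod 10)] D=3 is one option consistent with column 1 (Y + B ≡ D (mod 10), carry-in 0) — take it. So D=3.
Step 2. [col 1: Y + B ≡ D (mod 10)] several values work for B in column 1 (Y + B ≡ D (mod 10), carry-in 0); try B=2. So B=2.
Step 3. [col 1: Y + B ≡ D (mod 10)] in column 1 we have Y+B≡D with carry-in 0; given B=2, D=3 and digits 2,3 already taken and all letters distinct, that pins Y to 1. So Y=1.
Step 4. [col 2: M + H ≡ H (mod 10)] column 2 reads M+H+carry(0)=H with nothing yet; with digits 1,2,3 already taken and all letters distinct, the only value for M is 0 ⇒ M=0.
Step 5. [col 2: M + H ≡ H (mod 10)] no forcing yet in column 2 (carry-in 0); H=8 is free and consistent — try it. So H=8.
Step 6. [col 3: S + H ≡ O (mod 10)] several values work for O in column 3 (S + H ≡ O (mod 10), carry-in 0); try O=5, so O=5.
Step 7. [col 3: S + H ≡ O (mod 10)] in column 3 we have S+H≡O with carry-in 0; given H=8, O=5 and digits 0,1,2,3,5,8 already taken and all letters distinct, that pins S to 7. So S=7.
Step 8. [col 4: H + S ≡ F (mod 10)] in column 4 we have H+S≡F with carry-in 1; given H=8, S=7 and digits 0,1,2,3,5,7,8 already taken and all letters distinct, that pins F to 6 ⇒ F=6.
Step 9. [col 5: M + C ≡ O (mod 10)] in column 5 we have M+C≡O with carry-in 1; given M=0, O=5 and digits 0,1,2,3,5,6,7,8 already taken and all letters distinct, that pins C to 4, so C=4.

Answer: B=2, C=4, D=3, F=6, H=8, M=0, O=5, S=7, Y=1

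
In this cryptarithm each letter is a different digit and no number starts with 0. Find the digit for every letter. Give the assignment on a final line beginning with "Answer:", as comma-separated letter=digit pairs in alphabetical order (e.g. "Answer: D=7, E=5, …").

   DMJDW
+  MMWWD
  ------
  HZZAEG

Step 1. [H] H is the leading digit of a 6-digit sum of two 5-digit numbers; the final carry is exactly 1, so H=1.
Step 2. [col 1: W + D ≡ G (mod 10)] W=8 is one option consistent with column 1 (W + D ≡ G (mod 10), carry-in 0) — take it ⇒ W=8.
Step 3. [col 1: W + D ≡ G (mod 10)] column 1 (W + D ≡ G (mod 10), carry-in 0) doesn't pin D yet; pick D=5 and continue. So D=5.
Step 4. [col 1: W + D ≡ G (mod 10)] in column 1 we have W+D≡G with carry-in 0; given W=8, D=5 and digits 1,5,8 already taken and all letters distinct, that pins G to 3. So G=3.
Step 5. [col 2: D + W ≡ E (mod 10)] in column 2 we have D+W≡E with carry-in 1; given D=5, W=8 and digits 1,3,5,8 already taken and all letters distinct, that pins E to 4 ⇒ E=4.
Step 6. [col 3: J + W ≡ A (mod 10)] J=0 is one option consistent with column 3 (J + W ≡ A (mod 10), carry-in 1) — take it, so J=0.
Step 7. [col 3: J + W ≡ A (mod 10)] column 3 reads J+W+carry(1)=A with J=0, W=8; with digits 0,1,3,4,5,8 already taken and all letters distinct, the only value for A is 9, so A=9.
Step 8. [col 4: M + M ≡ Z (mod 10)] column 4 reads M+M+carry(0)=Z with nothing yet; with digits 0,1,3,4,5,8,9 already taken and all letters distinct, the only value for Z is 2 ⇒ Z=2.
Step 9. [col 4: M + M ≡ Z (mod 10)] from column 4 (Z=2, carry-in 0, digits 0,1,2,3,4,5,8,9 already taken and all letters distinct): M must equal 6, so M=6.

Answer: A=9, D=5, E=4, G=3, H=1, J=0, M=6, W=8, Z=2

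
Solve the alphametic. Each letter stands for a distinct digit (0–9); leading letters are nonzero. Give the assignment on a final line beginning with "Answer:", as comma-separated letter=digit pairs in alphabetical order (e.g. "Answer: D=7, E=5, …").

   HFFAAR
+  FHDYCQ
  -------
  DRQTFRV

Step 1. [col 1: R + Q ≡ V (mod 10)] R=3 is one option consistent with column 1 (R + Q ≡ V (mod 10), carry-in 0) — take it, so R=3.
Step 2. [D] D is the leading digit of a 7-digit sum of two 6-digit numbers; the final carry is exactly 1. So D=1.
Step 3. [col 1: R + Q ≡ V (mod 10)] no forcing yet in column 1 (carry-in 0); V=5 is free and consistent — try it. So V=5.
Step 4. [col 1: R + Q ≡ V (mod 10)] in column 1 we have R+Q≡V with carry-in 0; given R=3, V=5 and digits 1,3,5 already taken and all letters distinct, that pins Q to 2. So Q=2.
Step 5. [col 2: A + C ≡ R (mod 10)] A=7 is one option consistent with column 2 (A + C ≡ R (mod 10), carry-in 0) — take it ⇒ A=7.
Step 6. [col 2: A + C ≡ R (mod 10)] column 2: given A=7, R=3, carry-in 0, and digits 1,2,3,5,7 already taken and all letters distinct, A+C≡R (mod 10) forces C=6 ⇒ C=6.
Step 7. [col 3: A + Y ≡ F (mod 10)] from column 3 (A=7, carry-in 1, digits 1,2,3,5,6,7 already taken and all letters distinct): F must equal 8 ⇒ F=8.
Step 8. [col 3: A + Y ≡ F (mod 10)] column 3 reads A+Y+carry(1)=F with A=7, F=8; with digits 1,2,3,5,6,7,8 already taken and all letters distinct, the only value for Y is 0 ⇒ Y=0.
Step 9. [col 4: F + D ≡ T (mod 10)] column 4: given F=8, D=1, carry-in 0, and digits 0,1,2,3,5,6,7,8 already taken and all letters distinct, F+D≡T (mod 10) forces T=9. So T=9.
Step 10. [col 5: F + H ≡ Q (mod 10)] in column 5 we have F+H≡Q with carry-in 0; given F=8, Q=2 and digits 0,1,2,3,5,6,7,8,9 already taken and all letters distinct, that pins H to 4, so H=4.

Answer: A=7, C=6, D=1, F=8, H=4, Q=2, R=3, T=9, V=5, Y=0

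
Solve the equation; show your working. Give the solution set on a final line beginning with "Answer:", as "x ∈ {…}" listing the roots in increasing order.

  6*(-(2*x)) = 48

Step 1. [6*(-(2*x)) = 48] LHS = 6·(…); ÷6 both sides. So div: -(2*x) = 8.
Step 2. [-(2*x) = 8] LHS negated; negate both sides ⇒ neg: 2*x = -8.
Step 3. [2*x = -8] LHS = 2·(…); ÷2 both sides. So div: x = -4.

Answer: x ∈ {-4}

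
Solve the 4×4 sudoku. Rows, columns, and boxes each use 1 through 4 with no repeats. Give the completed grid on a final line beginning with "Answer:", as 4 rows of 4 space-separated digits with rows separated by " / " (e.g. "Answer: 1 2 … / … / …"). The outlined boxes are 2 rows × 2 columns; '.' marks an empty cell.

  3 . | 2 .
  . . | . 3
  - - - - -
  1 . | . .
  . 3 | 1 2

Step 1. [r2c3∈{4}] r2c3 has the single candidate 4 ⇒ r2c3=4.
Step 2. [r1c2∈{1,4}] in row 1, 4 fits only at r1c2, so r1c2=4.
Step 3. [r2c2∈{1,2}] in row 2, 1 fits only at r2c2, so r2c2=1.
Step 4. [r3c3∈{3}] only 3 remains possible at r3c3 ⇒ r3c3=3.
Step 5. [r2c1∈{2}] only 2 remains possible at r2c1, so r2c1=2.
Step 6. [r3c2∈{2}] nothing but 2 survives at r3c2 ⇒ r3c2=2.
Step 7. [r4c1∈{4}] r4c1's peers cover all but 4 ⇒ r4c1=4.
Step 8. [r3c4∈{4}] r3c4 has the single candidate 4. So r3c4=4.
Step 9. [r1c4∈{1}] r1c4's peers cover all but 1 ⇒ r1c4=1.

Answer: 3 4 2 1 / 2 1 4 3 / 1 2 3 4 / 4 3 1 2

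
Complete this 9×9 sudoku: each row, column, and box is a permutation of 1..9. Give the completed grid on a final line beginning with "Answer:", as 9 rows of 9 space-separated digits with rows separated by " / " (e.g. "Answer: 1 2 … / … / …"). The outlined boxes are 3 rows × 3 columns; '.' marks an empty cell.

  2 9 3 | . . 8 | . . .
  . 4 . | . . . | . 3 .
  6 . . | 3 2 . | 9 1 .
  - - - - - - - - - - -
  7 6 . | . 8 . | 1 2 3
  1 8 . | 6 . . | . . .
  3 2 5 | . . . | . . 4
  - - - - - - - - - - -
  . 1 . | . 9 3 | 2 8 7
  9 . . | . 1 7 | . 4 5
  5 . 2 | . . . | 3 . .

Step 1. [r1c9∈{6}] r1c9 is down to just 6, so r1c9=6.
Step 2. [r6c5∈{7}] r6c5's peers cover all but 7. So r6c5=7.
Step 3. [r1c4∈{1,4,5,7}] in row 1, 1 fits only at r1c4, so r1c4=1.
Step 4. [r6c4∈{9}] r6c4 is down to just 9. So r6c4=9.
Step 5. [r3c6∈{4,5}] 4 has one home in row 3: r3c6. So r3c6=4.
Step 6. [r1c5∈{5}] only 5 remains possible at r1c5. So r1c5=5.
Step 7. [r5c8∈{5,7,9}] r5c8 is the only open cell in col 8 admitting 5 ⇒ r5c8=5.
Step 8. [r8c3∈{6,8}] r8c3 is the only open cell in box 7 admitting 8, so r8c3=8.
Step 9. [r9c6∈{6}] r9c6 has the single candidate 6. So r9c6=6.
Step 10. [r9c5∈{4}] nothing but 4 survives at r9c5, so r9c5=4.
Step 11. [r5c3∈{4,9}] 4 has one home in row 5: r5c3 ⇒ r5c3=4.
Step 12. [r3c3∈{7}] r3c3 is down to just 7. So r3c3=7.
Step 13. [r1c8∈{7}] r1c8's peers cover all but 7. So r1c8=7.
Step 14. [r2c1∈{8}] r2c1's peers cover all but 8. So r2c1=8.
Step 15. [r4c6∈{5}] r4c6 is down to just 5 ⇒ r4c6=5.
Step 16. [r6c8∈{6}] only 6 remains possible at r6c8 ⇒ r6c8=6.
Step 17. [r9c9∈{1,9}] across row 9, 1 lands solely at r9c9, so r9c9=1.
Step 18. [r6c6∈{1}] r6c6's peers cover all but 1. So r6c6=1.
Step 19. [r4c3∈{9}] r4c3's peers cover all but 9. So r4c3=9.
Step 20. [r5c9∈{9}] r5c9 is down to just 9, so r5c9=9.
Step 21. [r6c7∈{8}] only 8 remains possible at r6c7 ⇒ r6c7=8.
Step 22. [r4c4∈{4}] only 4 remains possible at r4c4. So r4c4=4.
Step 23. [r1c7∈{4}] r1c7 is down to just 4, so r1c7=4.
Step 24. [r2c6∈{9}] r2c6's peers cover all but 9. So r2c6=9.
Step 25. [r7c4∈{5}] r7c4 has the single candidate 5, so r7c4=5.
Step 26. [r5c6∈{2}] r5c6 is down to just 2 ⇒ r5c6=2.
Step 27. [r2c9∈{2}] nothing but 2 survives at r2c9. So r2c9=2.
Step 28. [r7c3∈{6}] r7c3 is down to just 6 ⇒ r7c3=6.
Step 29. [r8c4∈{2}] nothing but 2 survives at r8c4. So r8c4=2.
Step 30. [r3c9∈{8}] r3c9 has the single candidate 8 ⇒ r3c9=8.
Step 31. [r2c7∈{5}] r2c7 has the single candidate 5 ⇒ r2c7=5.
Step 32. [r8c2∈{3}] r8c2's peers cover all but 3 ⇒ r8c2=3.
Step 33. [r9c2∈{7}] nothing but 7 survives at r9c2, so r9c2=7.
Step 34. [r2c3∈{1}] only 1 remains possible at r2c3, so r2c3=1.
Step 35. [r9c8∈{9}] r9c8 has the single candidate 9, so r9c8=9.
Step 36. [r5c7∈{7}] only 7 remains possible at r5c7 ⇒ r5c7=7.
Step 37. [r8c7∈{6}] r8c7 has the single candidate 6 ⇒ r8c7=6.
Step 38. [r9c4∈{8}] nothing but 8 survives at r9c4, so r9c4=8.
Step 39. [r7c1∈{4}] r7c1 has the single candidate 4. So r7c1=4.
Step 40. [r3c2∈{5}] only 5 remains possible at r3c2, so r3c2=5.
Step 41. [r2c4∈{7}] nothing but 7 survives at r2c4. So r2c4=7.
Step 42. [r2c5∈{6}] only 6 remains possible at r2c5, so r2c5=6.
Step 43. [r5c5∈{3}] r5c5 has the single candidate 3, so r5c5=3.

Answer: 2 9 3 1 5 8 4 7 6 / 8 4 1 7 6 9 5 3 2 / 6 5 7 3 2 4 9 1 8 / 7 6 9 4 8 5 1 2 3 / 1 8 4 6 3 2 7 5 9 / 3 2 5 9 7 1 8 6 4 / 4 1 6 5 9 3 2 8 7 / 9 3 8 2 1 7 6 4 5 / 5 7 2 8 4 6 3 9 1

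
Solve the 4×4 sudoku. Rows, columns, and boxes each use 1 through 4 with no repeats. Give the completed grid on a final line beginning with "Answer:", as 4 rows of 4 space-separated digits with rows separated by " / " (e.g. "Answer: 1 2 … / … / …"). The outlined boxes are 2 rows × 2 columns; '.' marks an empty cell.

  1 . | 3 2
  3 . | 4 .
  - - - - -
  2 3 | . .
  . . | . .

Step 1. [r3c3∈{1}] r3c3 has the single candidate 1. So r3c3=1.
Step 2. [r4c1∈{4}] r4c1 is down to just 4, so r4c1=4.
Step 3. [r4c2∈{1}] only 1 remains possible at r4c2, so r4c2=1.
Step 4. [r4c3∈{2}] r4c3's peers cover all but 2, so r4c3=2.
Step 5. [r2c4∈{1}] r2c4's peers cover all but 1 ⇒ r2c4=1.
Step 6. [r4c4∈{3}] r4c4's peers cover all but 3, so r4c4=3.
Step 7. [r2c2∈{2}] r2c2 is down to just 2, so r2c2=2.
Step 8. [r3c4∈{4}] nothing but 4 survives at r3c4 ⇒ r3c4=4.
Step 9. [r1c2∈{4}] nothing but 4 survives at r1c2, so r1c2=4.

Answer: 1 4 3 2 / 3 2 4 1 / 2 3 1 4 / 4 1 2 3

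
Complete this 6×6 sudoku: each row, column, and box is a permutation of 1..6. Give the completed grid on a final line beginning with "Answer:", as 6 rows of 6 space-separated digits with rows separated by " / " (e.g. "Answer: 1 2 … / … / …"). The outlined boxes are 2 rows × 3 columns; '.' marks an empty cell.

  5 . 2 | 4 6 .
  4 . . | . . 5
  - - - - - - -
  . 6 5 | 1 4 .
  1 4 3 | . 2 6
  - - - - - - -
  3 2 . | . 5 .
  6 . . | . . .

Step 1. [r6c6∈{1,2,3,4}] 2 has one home in col 6: r6c6, so r6c6=2.
Step 2. [r6c4∈{3}] r6c4's peers cover all but 3, so r6c4=3.
Step 3. [r6c5∈{1}] r6c5 has the single candidate 1, so r6c5=1.
Step 4. [r5c3∈{1,4}] in row 5, 1 fits only at r5c3, so r5c3=1.
Step 5. [r2c2∈{1,3}] r2c2 is the only open cell in row 2 admitting 1, so r2c2=1.
Step 6. [r1c6∈{1,3}] across row 1, 1 lands solely at r1c6 ⇒ r1c6=1.
Step 7. [r6c3∈{4}] r6c3 has the single candidate 4, so r6c3=4.
Step 8. [r3c6∈{3}] only 3 remains possible at r3c6. So r3c6=3.
Step 9. [r4c4∈{5}] only 5 remains possible at r4c4. So r4c4=5.
Step 10. [r5c4∈{6}] r5c4's peers cover all but 6, so r5c4=6.
Step 11. [r2c5∈{3}] nothing but 3 survives at r2c5, so r2c5=3.
Step 12. [r5c6∈{4}] r5c6's peers cover all but 4, so r5c6=4.
Step 13. [r6c2∈{5}] r6c2 has the single candidate 5. So r6c2=5.
Step 14. [r2c4∈{2}] r2c4's peers cover all but 2. So r2c4=2.
Step 15. [r1c2∈{3}] r1c2 is down to just 3, so r1c2=3.
Step 16. [r2c3∈{6}] r2c3 is down to just 6, so r2c3=6.
Step 17. [r3c1∈{2}] r3c1 has the single candidate 2 ⇒ r3c1=2.

Answer: 5 3 2 4 6 1 / 4 1 6 2 3 5 / 2 6 5 1 4 3 / 1 4 3 5 2 6 / 3 2 1 6 5 4 / 6 5 4 3 1 2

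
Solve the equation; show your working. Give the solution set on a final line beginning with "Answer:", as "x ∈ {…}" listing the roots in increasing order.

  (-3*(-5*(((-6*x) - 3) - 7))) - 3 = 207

Step 1. [(-3*(-5*(((-6*x) - 3) - 7))) - 3 = 207] peel the -3: add 3 from each side. So sub: -3*(-5*(((-6*x) - 3) - 7)) = 210.
Step 2. [-3*(-5*(((-6*x) - 3) - 7)) = 210] -3·(inner) — divide through by -3 ⇒ div: -5*(((-6*x) - 3) - 7) = -70.
Step 3. [-5*(((-6*x) - 3) - 7) = -70] divide by the outer -5. So div: ((-6*x) - 3) - 7 = 14.
Step 4. [((-6*x) - 3) - 7 = 14] the outer -7 inverts by adding 7. So sub: (-6*x) - 3 = 21.
Step 5. [(-6*x) - 3 = 21] add 3: x sits inside (… - 3). So sub: -6*x = 24.
Step 6. [-6*x = 24] -6 out front; divide by -6, so div: x = -4.

Answer: x ∈ {-4}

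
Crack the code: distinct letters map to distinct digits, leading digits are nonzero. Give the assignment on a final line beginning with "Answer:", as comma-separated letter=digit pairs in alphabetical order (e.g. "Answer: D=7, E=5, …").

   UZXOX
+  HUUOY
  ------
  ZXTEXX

Step 1. [col 1: X + Y ≡ X (mod 10)] column 1: given nothing yet, carry-in 0, and all letters distinct, none taken yet, X+Y≡X (mod 10) forces Y=0, so Y=0.
Step 2. [col 1: X + Y ≡ X (mod 10)] several values work for X in column 1 (X + Y ≡ X (mod 10), carry-in 0); try X=2. So X=2.
Step 3. [Z] Z is the leading digit of a 6-digit sum of two 5-digit numbers; the final carry is exactly 1. So Z=1.
Step 4. [col 2: O + O ≡ X (mod 10)] column 2: given X=2, carry-in 0, and digits 0,1,2 already taken and all letters distinct, O+O≡X (mod 10) forces O=6. So O=6.
Step 5. [col 3: X + U ≡ E (mod 10)] several values work for U in column 3 (X + U ≡ E (mod 10), carry-in 1); try U=4 ⇒ U=4.
Step 6. [col 3: X + U ≡ E (mod 10)] from column 3 (X=2, U=4, carry-in 1, digits 0,1,2,4,6 already taken and all letters distinct): E must equal 7, so E=7.
Step 7. [col 4: Z + U ≡ T (mod 10)] column 4: given Z=1, U=4, carry-in 0, and digits 0,1,2,4,6,7 already taken and all letters distinct, Z+U≡T (mod 10) forces T=5, so T=5.
Step 8. [col 5: U + H ≡ X (mod 10)] column 5 reads U+H+carry(0)=X with U=4, X=2; with digits 0,1,2,4,5,6,7 already taken and all letters distinct, the only value for H is 8. So H=8.

Answer: E=7, H=8, O=6, T=5, U=4, X=2, Y=0, Z=1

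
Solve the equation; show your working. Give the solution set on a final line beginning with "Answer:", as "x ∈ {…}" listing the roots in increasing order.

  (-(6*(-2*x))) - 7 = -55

Step 1. [(-(6*(-2*x))) - 7 = -55] add 7: x sits inside (… - 7) ⇒ sub: -(6*(-2*x)) = -48.
Step 2. [-(6*(-2*x)) = -48] leading − — multiply by −1, so neg: 6*(-2*x) = 48.
Step 3. [6*(-2*x) = 48] 6 out front; divide by 6, so div: -2*x = 8.
Step 4. [-2*x = 8] -2 out front; divide by -2. So div: x = -4.

Answer: x ∈ {-4}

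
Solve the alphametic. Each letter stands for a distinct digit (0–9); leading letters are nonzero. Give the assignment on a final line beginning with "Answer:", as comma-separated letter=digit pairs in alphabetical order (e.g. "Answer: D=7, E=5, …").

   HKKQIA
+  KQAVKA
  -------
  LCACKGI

Step 1. [col 1: A + A ≡ I (mod 10)] several values work for I in column 1 (A + A ≡ I (mod 10), carry-in 0); try I=0, so I=0.
Step 2. [L] L is the leading digit of a 7-digit sum of two 6-digit numbers; the final carry is exactly 1 ⇒ L=1.
Step 3. [col 1: A + A ≡ I (mod 10)] in column 1 we have A+A≡I with carry-in 0; given I=0 and digits 0,1 already taken and all letters distinct, that pins A to 5. So A=5.
Step 4. [col 2: I + K ≡ G (mod 10)] column 2 (I + K ≡ G (mod 10), carry-in 1) doesn't pin G yet; pick G=9 and continue ⇒ G=9.
Step 5. [col 2: I + K ≡ G (mod 10)] in column 2 we have I+K≡G with carry-in 1; given I=0, G=9 and digits 0,1,5,9 already taken and all letters distinct, that pins K to 8, so K=8.
Step 6. [col 3: Q + V ≡ K (mod 10)] several values work for Q in column 3 (Q + V ≡ K (mod 10), carry-in 0); try Q=6 ⇒ Q=6.
Step 7. [col 3: Q + V ≡ K (mod 10)] in column 3 we have Q+V≡K with carry-in 0; given Q=6, K=8 and digits 0,1,5,6,8,9 already taken and all letters distinct, that pins V to 2 ⇒ V=2.
Step 8. [col 4: K + A ≡ C (mod 10)] in column 4 we have K+A≡C with carry-in 0; given K=8, A=5 and digits 0,1,2,5,6,8,9 already taken and all letters distinct, that pins C to 3. So C=3.
Step 9. [col 6: H + K ≡ C (mod 10)] column 6: given K=8, C=3, carry-in 1, and digits 0,1,2,3,5,6,8,9 already taken and all letters distinct, H+K≡C (mod 10) forces H=4 ⇒ H=4.

Answer: A=5, C=3, G=9, H=4, I=0, K=8, L=1, Q=6, V=2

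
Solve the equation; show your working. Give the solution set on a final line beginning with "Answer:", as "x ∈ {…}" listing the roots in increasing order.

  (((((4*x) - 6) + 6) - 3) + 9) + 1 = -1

Step 1. [(((((4*x) - 6) + 6) - 3) + 9) + 1 = -1] 1 comes off first (subtract 1), so sub: ((((4*x) - 6) + 6) - 3) + 9 = -2.
Step 2. [((((4*x) - 6) + 6) - 3) + 9 = -2] subtract 9: x sits inside (… + 9). So sub: (((4*x) - 6) + 6) - 3 = -11.
Step 3. [(((4*x) - 6) + 6) - 3 = -11] -3 is outermost — add 3 both sides ⇒ sub: ((4*x) - 6) + 6 = -8.
Step 4. [((4*x) - 6) + 6 = -8] peel the +6: subtract 6 from each side. So sub: (4*x) - 6 = -14.
Step 5. [(4*x) - 6 = -14] 6 comes off first (add 6), so sub: 4*x = -8.
Step 6. [4*x = -8] 4 out front; divide by 4, so div: x = -2.

Answer: x ∈ {-2}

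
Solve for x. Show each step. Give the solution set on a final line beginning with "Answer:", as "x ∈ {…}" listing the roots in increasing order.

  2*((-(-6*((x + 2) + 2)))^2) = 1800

Step 1. [2*((-(-6*((x + 2) + 2)))^2) = 1800] leading coefficient 2: divide by 2, so div: (-(-6*((x + 2) + 2)))^2 = 900.
Step 2. [(-(-6*((x + 2) + 2)))^2 = 900] LHS squared, RHS 900 ≥ 0: apply √ (±), so sqrt: -(-6*((x + 2) + 2)) = 30 or -30.
Step 3. [-(-6*((x + 2) + 2)) = 30 or -30] flip signs both sides, so neg: -6*((x + 2) + 2) = -30 or 30.
Step 4. [-6*((x + 2) + 2) = -30 or 30] leading coefficient -6: divide by -6, so div: (x + 2) + 2 = 5 or -5.
Step 5. [(x + 2) + 2 = 5 or -5] 2 comes off first (subtract 2) ⇒ sub: x + 2 = 3 or -7.
Step 6. [x + 2 = 3 or -7] 2 comes off first (subtract 2), so sub: x = 1 or -9.

Answer: x ∈ {-9, 1}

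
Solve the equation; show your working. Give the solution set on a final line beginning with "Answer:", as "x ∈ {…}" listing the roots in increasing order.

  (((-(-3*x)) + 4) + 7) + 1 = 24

Step 1. [(((-(-3*x)) + 4) + 7) + 1 = 24] 1 comes off first (subtract 1), so sub: ((-(-3*x)) + 4) + 7 = 23.
Step 2. [((-(-3*x)) + 4) + 7 = 23] +7 is outermost — subtract 7 both sides ⇒ sub: (-(-3*x)) + 4 = 16.
Step 3. [(-(-3*x)) + 4 = 16] peel the +4: subtract 4 from each side. So sub: -(-3*x) = 12.
Step 4. [-(-3*x) = 12] LHS negated; negate both sides ⇒ neg: -3*x = -12.
Step 5. [-3*x = -12] -3·(inner) — divide through by -3, so div: x = 4.

Answer: x ∈ {4}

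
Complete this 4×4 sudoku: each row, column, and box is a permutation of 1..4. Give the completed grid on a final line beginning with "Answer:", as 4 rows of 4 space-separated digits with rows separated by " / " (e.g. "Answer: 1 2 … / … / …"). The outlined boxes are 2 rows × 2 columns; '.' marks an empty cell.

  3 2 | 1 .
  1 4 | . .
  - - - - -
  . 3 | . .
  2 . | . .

Step 1. [r3c4∈{1,2,4}] r3c4 is the only open cell in row 3 admitting 1 ⇒ r3c4=1.
Step 2. [r3c3∈{2,4}] in row 3, 2 fits only at r3c3, so r3c3=2.
Step 3. [r4c3∈{3,4}] 4 has one home in col 3: r4c3, so r4c3=4.
Step 4. [r4c4∈{3}] nothing but 3 survives at r4c4, so r4c4=3.
Step 5. [r1c4∈{4}] only 4 remains possible at r1c4, so r1c4=4.
Step 6. [r2c3∈{3}] r2c3 has the single candidate 3 ⇒ r2c3=3.
Step 7. [r4c2∈{1}] r4c2 has the single candidate 1. So r4c2=1.
Step 8. [r3c1∈{4}] r3c1 is down to just 4. So r3c1=4.
Step 9. [r2c4∈{2}] r2c4's peers cover all but 2. So r2c4=2.

Answer: 3 2 1 4 / 1 4 3 2 / 4 3 2 1 / 2 1 4 3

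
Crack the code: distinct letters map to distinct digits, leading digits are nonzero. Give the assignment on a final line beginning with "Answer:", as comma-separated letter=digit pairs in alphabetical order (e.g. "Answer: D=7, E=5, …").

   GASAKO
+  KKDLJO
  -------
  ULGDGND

Step 1. [U] the sum has 7 digits but both addends have 6; that extra leading digit U is the final carry, namely 1, so U=1.
Step 2. [col 1: O + O ≡ D (mod 10)] O=8 is one option consistent with column 1 (O + O ≡ D (mod 10), carry-in 0) — take it. So O=8.
Step 3. [col 1: O + O ≡ D (mod 10)] column 1: given O=8, carry-in 0, and digits 1,8 already taken and all letters distinct, O+O≡D (mod 10) forces D=6 ⇒ D=6.
Step 4. [col 2: K + J ≡ N (mod 10)] no forcing yet in column 2 (carry-in 1); K=4 is free and consistent — try it, so K=4.
Step 5. [col 2: K + J ≡ N (mod 10)] N=2 is one option consistent with column 2 (K + J ≡ N (mod 10), carry-in 1) — take it, so N=2.
Step 6. [col 2: K + J ≡ N (mod 10)] column 2 reads K+J+carry(1)=N with K=4, N=2; with digits 1,2,4,6,8 already taken and all letters distinct, the only value for J is 7, so J=7.
Step 7. [col 3: A + L ≡ G (mod 10)] column 3: given nothing yet, carry-in 1, and digits 1,2,4,6,7,8 already taken and all letters distinct, A+L≡G (mod 10) forces G=9. So G=9.
Step 8. [col 3: A + L ≡ G (mod 10)] A=5 is one option consistent with column 3 (A + L ≡ G (mod 10), carry-in 1) — take it ⇒ A=5.
Step 9. [col 3: A + L ≡ G (mod 10)] in column 3 we have A+L≡G with carry-in 1; given A=5, G=9 and digits 1,2,4,5,6,7,8,9 already taken and all letters distinct, that pins L to 3, so L=3.
Step 10. [col 4: S + D ≡ D (mod 10)] from column 4 (D=6, carry-in 0, digits 1,2,3,4,5,6,7,8,9 already taken and all letters distinct): S must equal 0. So S=0.

Answer: A=5, D=6, G=9, J=7, K=4, L=3, N=2, O=8, S=0, U=1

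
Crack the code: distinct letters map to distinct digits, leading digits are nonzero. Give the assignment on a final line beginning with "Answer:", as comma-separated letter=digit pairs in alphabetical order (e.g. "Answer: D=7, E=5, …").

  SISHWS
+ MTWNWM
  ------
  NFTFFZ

Step 1. [col 1: S + M ≡ Z (mod 10)] column 1 (S + M ≡ Z (mod 10), carry-in 0) doesn't pin M yet; pick M=3 and continue ⇒ M=3.
Step 2. [col 1: S + M ≡ Z (mod 10)] column 1 (S + M ≡ Z (mod 10), carry-in 0) doesn't pin S yet; pick S=1 and continue ⇒ S=1.
Step 3. [col 1: S + M ≡ Z (mod 10)] column 1: given S=1, M=3, carry-in 0, and digits 1,3 already taken and all letters distinct, S+M≡Z (mod 10) forces Z=4 ⇒ Z=4.
Step 4. [col 2: W + W ≡ F (mod 10)] no forcing yet in column 2 (carry-in 0); W=8 is free and consistent — try it. So W=8.
Step 5. [col 2: W + W ≡ F (mod 10)] in column 2 we have W+W≡F with carry-in 0; given W=8 and digits 1,3,4,8 already taken and all letters distinct, that pins F to 6, so F=6.
Step 6. [col 3: H + N ≡ F (mod 10)] several values work for N in column 3 (H + N ≡ F (mod 10), carry-in 1); try N=5. So N=5.
Step 7. [col 3: H + N ≡ F (mod 10)] from column 3 (N=5, F=6, carry-in 1, digits 1,3,4,5,6,8 already taken and all letters distinct): H must equal 0, so H=0.
Step 8. [col 4: S + W ≡ T (mod 10)] column 4: given S=1, W=8, carry-in 0, and digits 0,1,3,4,5,6,8 already taken and all letters distinct, S+W≡T (mod 10) forces T=9. So T=9.
Step 9. [col 5: I + T ≡ F (mod 10)] in column 5 we have I+T≡F with carry-in 0; given T=9, F=6 and digits 0,1,3,4,5,6,8,9 already taken and all letters distinct, that pins I to 7. So I=7.

Answer: F=6, H=0, I=7, M=3, N=5, S=1, T=9, W=8, Z=4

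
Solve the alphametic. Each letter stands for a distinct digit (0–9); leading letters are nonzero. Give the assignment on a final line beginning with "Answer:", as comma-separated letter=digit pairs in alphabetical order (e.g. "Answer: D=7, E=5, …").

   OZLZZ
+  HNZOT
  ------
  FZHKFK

Step 1. [F] the sum has 6 digits but both addends have 5; that extra leading digit F is the final carry, namely 1 ⇒ F=1.
Step 2. [col 1: Z + T ≡ K (mod 10)] K=8 is one option consistent with column 1 (Z + T ≡ K (mod 10), carry-in 0) — take it, so K=8.
Step 3. [col 1: Z + T ≡ K (mod 10)] Z=5 is one option consistent with column 1 (Z + T ≡ K (mod 10), carry-in 0) — take it, so Z=5.
Step 4. [col 1: Z + T ≡ K (mod 10)] in column 1 we have Z+T≡K with carry-in 0; given Z=5, K=8 and digits 1,5,8 already taken and all letters distinct, that pins T to 3, so T=3.
Step 5. [col 2: Z + O ≡ F (mod 10)] column 2 reads Z+O+carry(0)=F with Z=5, F=1; with digits 1,3,5,8 already taken and all letters distinct, the only value for O is 6 ⇒ O=6.
Step 6. [col 3: L + Z ≡ K (mod 10)] column 3 reads L+Z+carry(1)=K with Z=5, K=8; with digits 1,3,5,6,8 already taken and all letters distinct, the only value for L is 2. So L=2.
Step 7. [col 4: Z + N ≡ H (mod 10)] no forcing yet in column 4 (carry-in 0); H=9 is free and consistent — try it ⇒ H=9.
Step 8. [col 4: Z + N ≡ H (mod 10)] column 4: given Z=5, H=9, carry-in 0, and digits 1,2,3,5,6,8,9 already taken and all letters distinct, Z+N≡H (mod 10) forces N=4, so N=4.

Answer: F=1, H=9, K=8, L=2, N=4, O=6, T=3, Z=5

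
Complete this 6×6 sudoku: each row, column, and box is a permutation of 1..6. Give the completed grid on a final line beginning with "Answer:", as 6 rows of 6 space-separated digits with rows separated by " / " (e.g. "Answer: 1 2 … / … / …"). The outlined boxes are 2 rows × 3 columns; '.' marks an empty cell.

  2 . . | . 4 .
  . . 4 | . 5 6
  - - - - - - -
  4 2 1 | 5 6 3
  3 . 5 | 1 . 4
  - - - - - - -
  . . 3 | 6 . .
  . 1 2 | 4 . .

Step 1. [r1c2∈{3,5,6}] across row 1, 5 lands solely at r1c2, so r1c2=5.
Step 2. [r5c6∈{1,2,5}] 2 has one home in col 6: r5c6, so r5c6=2.
Step 3. [r1c4∈{3}] r1c4 has the single candidate 3. So r1c4=3.
Step 4. [r6c6∈{5}] r6c6 is down to just 5 ⇒ r6c6=5.
Step 5. [r5c5∈{1}] nothing but 1 survives at r5c5, so r5c5=1.
Step 6. [r4c5∈{2}] r4c5 has the single candidate 2, so r4c5=2.
Step 7. [r2c1∈{1}] r2c1 has the single candidate 1 ⇒ r2c1=1.
Step 8. [r6c1∈{6}] only 6 remains possible at r6c1. So r6c1=6.
Step 9. [r4c2∈{6}] r4c2 has the single candidate 6 ⇒ r4c2=6.
Step 10. [r1c6∈{1}] r1c6's peers cover all but 1. So r1c6=1.
Step 11. [r6c5∈{3}] only 3 remains possible at r6c5, so r6c5=3.
Step 12. [r5c2∈{4}] nothing but 4 survives at r5c2 ⇒ r5c2=4.
Step 13. [r2c4∈{2}] r2c4 is down to just 2. So r2c4=2.
Step 14. [r2c2∈{3}] r2c2's peers cover all but 3. So r2c2=3.
Step 15. [r5c1∈{5}] nothing but 5 survives at r5c1 ⇒ r5c1=5.
Step 16. [r1c3∈{6}] r1c3's peers cover all but 6, so r1c3=6.

Answer: 2 5 6 3 4 1 / 1 3 4 2 5 6 / 4 2 1 5 6 3 / 3 6 5 1 2 4 / 5 4 3 6 1 2 / 6 1 2 4 3 5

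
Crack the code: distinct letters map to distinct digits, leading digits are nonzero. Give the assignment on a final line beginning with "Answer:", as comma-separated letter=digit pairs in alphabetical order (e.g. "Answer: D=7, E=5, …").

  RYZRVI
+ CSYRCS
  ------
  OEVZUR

Step 1. [col 1: I + S ≡ R (mod 10)] no forcing yet in column 1 (carry-in 0); R=5 is free and consistent — try it, so R=5.
Step 2. [col 1: I + S ≡ R (mod 10)] no forcing yet in column 1 (carry-in 0); S=8 is free and consistent — try it, so S=8.
Step 3. [col 1: I + S ≡ R (mod 10)] from column 1 (S=8, R=5, carry-in 0, digits 5,8 already taken and all letters distinct): I must equal 7 ⇒ I=7.
Step 4. [col 2: V + C ≡ U (mod 10)] column 2 (V + C ≡ U (mod 10), carry-in 1) doesn't pin C yet; pick C=3 and continue. So C=3.
Step 5. [col 2: V + C ≡ U (mod 10)] no forcing yet in column 2 (carry-in 1); V=6 is free and consistent — try it ⇒ V=6.
Step 6. [col 2: V + C ≡ U (mod 10)] column 2: given V=6, C=3, carry-in 1, and digits 3,5,6,7,8 already taken and all letters distinct, V+C≡U (mod 10) forces U=0, so U=0.
Step 7. [col 3: R + R ≡ Z (mod 10)] column 3 reads R+R+carry(1)=Z with R=5; with digits 0,3,5,6,7,8 already taken and all letters distinct, the only value for Z is 1, so Z=1.
Step 8. [col 4: Z + Y ≡ V (mod 10)] from column 4 (Z=1, V=6, carry-in 1, digits 0,1,3,5,6,7,8 already taken and all letters distinct): Y must equal 4, so Y=4.
Step 9. [col 5: Y + S ≡ E (mod 10)] column 5 reads Y+S+carry(0)=E with Y=4, S=8; with digits 0,1,3,4,5,6,7,8 already taken and all letters distinct, the only value for E is 2, so E=2.
Step 10. [col 6: R + C ≡ O (mod 10)] in column 6 we have R+C≡O with carry-in 1; given R=5, C=3 and digits 0,1,2,3,4,5,6,7,8 already taken and all letters distinct, that pins O to 9. So O=9.

Answer: C=3, E=2, I=7, O=9, R=5, S=8, U=0, V=6, Y=4, Z=1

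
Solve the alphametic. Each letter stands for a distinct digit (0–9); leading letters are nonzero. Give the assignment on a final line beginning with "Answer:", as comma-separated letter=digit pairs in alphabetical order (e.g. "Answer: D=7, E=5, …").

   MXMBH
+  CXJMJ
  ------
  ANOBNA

Step 1. [col 1: H + J ≡ A (mod 10)] no forcing yet in column 1 (carry-in 0); J=2 is free and consistent — try it ⇒ J=2.
Step 2. [col 1: H + J ≡ A (mod 10)] H=9 is one option consistent with column 1 (H + J ≡ A (mod 10), carry-in 0) — take it, so H=9.
Step 3. [col 1: H + J ≡ A (mod 10)] from column 1 (H=9, J=2, carry-in 0, digits 2,9 already taken and all letters distinct): A must equal 1, so A=1.
Step 4. [col 2: B + M ≡ N (mod 10)] several values work for M in column 2 (B + M ≡ N (mod 10), carry-in 1); try M=3 ⇒ M=3.
Step 5. [col 2: B + M ≡ N (mod 10)] column 2 (B + M ≡ N (mod 10), carry-in 1) doesn't pin B yet; pick B=6 and continue ⇒ B=6.
Step 6. [col 2: B + M ≡ N (mod 10)] from column 2 (B=6, M=3, carry-in 1, digits 1,2,3,6,9 already taken and all letters distinct): N must equal 0. So N=0.
Step 7. [col 4: X + X ≡ O (mod 10)] X=4 is one option consistent with column 4 (X + X ≡ O (mod 10), carry-in 0) — take it. So X=4.
Step 8. [col 4: X + X ≡ O (mod 10)] column 4 reads X+X+carry(0)=O with X=4; with digits 0,1,2,3,4,6,9 already taken and all letters distinct, the only value for O is 8. So O=8.
Step 9. [col 5: M + C ≡ N (mod 10)] from column 5 (M=3, N=0, carry-in 0, digits 0,1,2,3,4,6,8,9 already taken and all letters distinct): C must equal 7, so C=7.

Answer: A=1, B=6, C=7, H=9, J=2, M=3, N=0, O=8, X=4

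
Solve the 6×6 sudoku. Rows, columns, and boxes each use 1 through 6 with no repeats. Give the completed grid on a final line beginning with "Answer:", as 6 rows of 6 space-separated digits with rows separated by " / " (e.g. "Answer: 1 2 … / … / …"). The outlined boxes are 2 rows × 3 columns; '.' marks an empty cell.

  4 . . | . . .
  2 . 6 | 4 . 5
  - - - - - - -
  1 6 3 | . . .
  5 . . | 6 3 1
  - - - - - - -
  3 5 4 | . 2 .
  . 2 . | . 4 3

Step 1. [r2c5∈{1}] r2c5 is down to just 1 ⇒ r2c5=1.
Step 2. [r1c2∈{1,3}] r1c2 is the only open cell in col 2 admitting 1. So r1c2=1.
Step 3. [r6c4∈{1,5}] row 6 places 5 nowhere but r6c4, so r6c4=5.
Step 4. [r3c4∈{2}] only 2 remains possible at r3c4 ⇒ r3c4=2.
Step 5. [r1c5∈{6}] only 6 remains possible at r1c5 ⇒ r1c5=6.
Step 6. [r6c3∈{1}] only 1 remains possible at r6c3, so r6c3=1.
Step 7. [r1c6∈{2}] nothing but 2 survives at r1c6, so r1c6=2.
Step 8. [r1c4∈{3}] r1c4's peers cover all but 3 ⇒ r1c4=3.
Step 9. [r1c3∈{5}] nothing but 5 survives at r1c3. So r1c3=5.
Step 10. [r2c2∈{3}] r2c2's peers cover all but 3, so r2c2=3.
Step 11. [r5c6∈{6}] only 6 remains possible at r5c6 ⇒ r5c6=6.
Step 12. [r6c1∈{6}] r6c1's peers cover all but 6 ⇒ r6c1=6.
Step 13. [r3c6∈{4}] r3c6's peers cover all but 4, so r3c6=4.
Step 14. [r4c3∈{2}] r4c3 has the single candidate 2. So r4c3=2.
Step 15. [r3c5∈{5}] r3c5's peers cover all but 5, so r3c5=5.
Step 16. [r4c2∈{4}] r4c2's peers cover all but 4, so r4c2=4.
Step 17. [r5c4∈{1}] r5c4 has the single candidate 1 ⇒ r5c4=1.

Answer: 4 1 5 3 6 2 / 2 3 6 4 1 5 / 1 6 3 2 5 4 / 5 4 2 6 3 1 / 3 5 4 1 2 6 / 6 2 1 5 4 3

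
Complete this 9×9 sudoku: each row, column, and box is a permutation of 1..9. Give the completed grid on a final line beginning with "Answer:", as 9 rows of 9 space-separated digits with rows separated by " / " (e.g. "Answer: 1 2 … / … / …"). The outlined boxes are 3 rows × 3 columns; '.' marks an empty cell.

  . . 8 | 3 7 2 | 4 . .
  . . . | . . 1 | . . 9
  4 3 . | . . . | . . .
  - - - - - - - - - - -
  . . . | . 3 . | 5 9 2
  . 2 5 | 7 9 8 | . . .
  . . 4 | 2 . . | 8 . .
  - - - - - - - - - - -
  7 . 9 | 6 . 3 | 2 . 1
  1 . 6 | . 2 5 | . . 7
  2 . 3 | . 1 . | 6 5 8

Step 1. [r6c6∈{6}] r6c6's peers cover all but 6 ⇒ r6c6=6.
Step 2. [r6c8∈{1,3,7}] box 6 places 7 nowhere but r6c8. So r6c8=7.
Step 3. [r7c8∈{4}] r7c8 has the single candidate 4, so r7c8=4.
Step 4. [r6c2∈{1,9}] across row 6, 1 lands solely at r6c2. So r6c2=1.
Step 5. [r6c9∈{3}] r6c9 is down to just 3. So r6c9=3.
Step 6. [r1c8∈{1,6}] row 1 places 1 nowhere but r1c8 ⇒ r1c8=1.
Step 7. [r2c5∈{4,5,6,8}] 4 has one home in col 5: r2c5. So r2c5=4.
Step 8. [r3c5∈{5,6,8}] in col 5, 6 fits only at r3c5 ⇒ r3c5=6.
Step 9. [r7c2∈{5,8}] 5 has one home in row 7: r7c2. So r7c2=5.
Step 10. [r9c2∈{4}] only 4 remains possible at r9c2. So r9c2=4.
Step 11. [r8c4∈{4,8,9}] r8c4 is the only open cell in row 8 admitting 4 ⇒ r8c4=4.
Step 12. [r5c8∈{6}] nothing but 6 survives at r5c8. So r5c8=6.
Step 13. [r4c3∈{7}] only 7 remains possible at r4c3. So r4c3=7.
Step 14. [r1c9∈{5,6}] across col 9, 6 lands solely at r1c9, so r1c9=6.
Step 15. [r1c1∈{5,9}] 5 has one home in row 1: r1c1. So r1c1=5.
Step 16. [r2c1∈{6}] only 6 remains possible at r2c1, so r2c1=6.
Step 17. [r3c6∈{9}] r3c6 has the single candidate 9 ⇒ r3c6=9.
Step 18. [r2c3∈{2}] r2c3 has the single candidate 2, so r2c3=2.
Step 19. [r8c8∈{3}] r8c8 has the single candidate 3. So r8c8=3.
Step 20. [r2c8∈{8}] r2c8's peers cover all but 8 ⇒ r2c8=8.
Step 21. [r3c7∈{7}] r3c7's peers cover all but 7 ⇒ r3c7=7.
Step 22. [r4c2∈{6,8}] 6 has one home in row 4: r4c2 ⇒ r4c2=6.
Step 23. [r3c4∈{5,8}] r3c4 is the only open cell in row 3 admitting 8, so r3c4=8.
Step 24. [r5c7∈{1}] r5c7 has the single candidate 1, so r5c7=1.
Step 25. [r9c4∈{9}] r9c4 is down to just 9 ⇒ r9c4=9.
Step 26. [r5c1∈{3}] only 3 remains possible at r5c1 ⇒ r5c1=3.
Step 27. [r7c5∈{8}] r7c5 has the single candidate 8, so r7c5=8.
Step 28. [r3c3∈{1}] only 1 remains possible at r3c3, so r3c3=1.
Step 29. [r4c6∈{4}] r4c6 has the single candidate 4. So r4c6=4.
Step 30. [r1c2∈{9}] nothing but 9 survives at r1c2 ⇒ r1c2=9.
Step 31. [r4c4∈{1}] r4c4's peers cover all but 1, so r4c4=1.
Step 32. [r4c1∈{8}] r4c1's peers cover all but 8, so r4c1=8.
Step 33. [r5c9∈{4}] r5c9 has the single candidate 4 ⇒ r5c9=4.
Step 34. [r9c6∈{7}] r9c6 has the single candidate 7. So r9c6=7.
Step 35. [r6c5∈{5}] r6c5 has the single candidate 5, so r6c5=5.
Step 36. [r2c7∈{3}] only 3 remains possible at r2c7 ⇒ r2c7=3.
Step 37. [r6c1∈{9}] r6c1 has the single candidate 9 ⇒ r6c1=9.
Step 38. [r2c4∈{5}] r2c4 has the single candidate 5. So r2c4=5.
Step 39. [r3c8∈{2}] nothing but 2 survives at r3c8, so r3c8=2.
Step 40. [r8c7∈{9}] only 9 remains possible at r8c7. So r8c7=9.
Step 41. [r8c2∈{8}] nothing but 8 survives at r8c2 ⇒ r8c2=8.
Step 42. [r2c2∈{7}] r2c2's peers cover all but 7. So r2c2=7.
Step 43. [r3c9∈{5}] r3c9 has the single candidate 5. So r3c9=5.

Answer: 5 9 8 3 7 2 4 1 6 / 6 7 2 5 4 1 3 8 9 / 4 3 1 8 6 9 7 2 5 / 8 6 7 1 3 4 5 9 2 / 3 2 5 7 9 8 1 6 4 / 9 1 4 2 5 6 8 7 3 / 7 5 9 6 8 3 2 4 1 / 1 8 6 4 2 5 9 3 7 / 2 4 3 9 1 7 6 5 8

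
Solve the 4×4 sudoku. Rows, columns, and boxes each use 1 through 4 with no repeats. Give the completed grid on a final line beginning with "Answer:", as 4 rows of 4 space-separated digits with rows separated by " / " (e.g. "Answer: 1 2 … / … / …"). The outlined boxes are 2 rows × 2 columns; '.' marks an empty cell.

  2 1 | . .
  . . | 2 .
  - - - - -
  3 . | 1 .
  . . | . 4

Step 1. [r3c2∈{2,4}] in row 3, 4 fits only at r3c2, so r3c2=4.
Step 2. [r1c4∈{3}] r1c4's peers cover all but 3, so r1c4=3.
Step 3. [r2c4∈{1}] r2c4 is down to just 1, so r2c4=1.
Step 4. [r3c4∈{2}] nothing but 2 survives at r3c4 ⇒ r3c4=2.
Step 5. [r1c3∈{4}] r1c3 is down to just 4 ⇒ r1c3=4.
Step 6. [r4c3∈{3}] only 3 remains possible at r4c3. So r4c3=3.
Step 7. [r2c1∈{4}] only 4 remains possible at r2c1. So r2c1=4.
Step 8. [r4c1∈{1}] nothing but 1 survives at r4c1. So r4c1=1.
Step 9. [r4c2∈{2}] r4c2's peers cover all but 2. So r4c2=2.
Step 10. [r2c2∈{3}] r2c2 is down to just 3 ⇒ r2c2=3.

Answer: 2 1 4 3 / 4 3 2 1 / 3 4 1 2 / 1 2 3 4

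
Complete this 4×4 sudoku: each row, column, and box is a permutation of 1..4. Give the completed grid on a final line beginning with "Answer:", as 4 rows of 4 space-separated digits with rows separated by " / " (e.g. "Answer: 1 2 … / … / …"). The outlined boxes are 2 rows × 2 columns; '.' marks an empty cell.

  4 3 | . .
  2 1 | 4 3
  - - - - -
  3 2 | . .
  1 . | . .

Step 1. [r3c4∈{1,4}] r3c4 is the only open cell in row 3 admitting 4, so r3c4=4.
Step 2. [r4c4∈{2}] nothing but 2 survives at r4c4 ⇒ r4c4=2.
Step 3. [r1c4∈{1}] r1c4's peers cover all but 1, so r1c4=1.
Step 4. [r4c3∈{3}] r4c3's peers cover all but 3 ⇒ r4c3=3.
Step 5. [r1c3∈{2}] r1c3 has the single candidate 2. So r1c3=2.
Step 6. [r3c3∈{1}] r3c3 is down to just 1 ⇒ r3c3=1.
Step 7. [r4c2∈{4}] nothing but 4 survives at r4c2. So r4c2=4.

Answer: 4 3 2 1 / 2 1 4 3 / 3 2 1 4 / 1 4 3 2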